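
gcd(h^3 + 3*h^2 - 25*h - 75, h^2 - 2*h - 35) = h + 5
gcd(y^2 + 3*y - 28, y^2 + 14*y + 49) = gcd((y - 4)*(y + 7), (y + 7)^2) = y + 7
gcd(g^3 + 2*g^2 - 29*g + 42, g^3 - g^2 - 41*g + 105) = g^2 + 4*g - 21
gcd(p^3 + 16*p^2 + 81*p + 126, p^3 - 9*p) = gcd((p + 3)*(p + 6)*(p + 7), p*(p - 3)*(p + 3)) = p + 3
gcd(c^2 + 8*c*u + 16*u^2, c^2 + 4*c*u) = c + 4*u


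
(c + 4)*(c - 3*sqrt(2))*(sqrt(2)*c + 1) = sqrt(2)*c^3 - 5*c^2 + 4*sqrt(2)*c^2 - 20*c - 3*sqrt(2)*c - 12*sqrt(2)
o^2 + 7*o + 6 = (o + 1)*(o + 6)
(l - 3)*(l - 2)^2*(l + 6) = l^4 - l^3 - 26*l^2 + 84*l - 72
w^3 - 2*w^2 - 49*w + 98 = (w - 7)*(w - 2)*(w + 7)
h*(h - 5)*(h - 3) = h^3 - 8*h^2 + 15*h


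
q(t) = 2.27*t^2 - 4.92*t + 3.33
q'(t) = 4.54*t - 4.92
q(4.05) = 20.64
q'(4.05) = 13.47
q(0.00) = 3.33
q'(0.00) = -4.92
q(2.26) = 3.81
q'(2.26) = 5.34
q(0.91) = 0.73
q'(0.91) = -0.79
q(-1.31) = 13.67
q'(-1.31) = -10.87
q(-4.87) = 81.13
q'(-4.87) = -27.03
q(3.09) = 9.80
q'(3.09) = 9.11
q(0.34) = 1.92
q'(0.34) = -3.38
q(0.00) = 3.33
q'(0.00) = -4.92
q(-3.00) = 38.52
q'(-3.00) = -18.54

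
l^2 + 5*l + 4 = (l + 1)*(l + 4)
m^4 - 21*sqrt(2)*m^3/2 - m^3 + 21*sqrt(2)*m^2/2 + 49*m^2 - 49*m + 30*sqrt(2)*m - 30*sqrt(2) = (m - 1)*(m - 6*sqrt(2))*(m - 5*sqrt(2))*(m + sqrt(2)/2)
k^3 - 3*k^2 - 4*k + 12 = (k - 3)*(k - 2)*(k + 2)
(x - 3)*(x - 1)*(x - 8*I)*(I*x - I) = I*x^4 + 8*x^3 - 5*I*x^3 - 40*x^2 + 7*I*x^2 + 56*x - 3*I*x - 24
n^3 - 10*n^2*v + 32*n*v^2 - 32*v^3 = (n - 4*v)^2*(n - 2*v)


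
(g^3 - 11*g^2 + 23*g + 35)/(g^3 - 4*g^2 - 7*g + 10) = (g^2 - 6*g - 7)/(g^2 + g - 2)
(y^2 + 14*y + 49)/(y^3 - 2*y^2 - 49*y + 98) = (y + 7)/(y^2 - 9*y + 14)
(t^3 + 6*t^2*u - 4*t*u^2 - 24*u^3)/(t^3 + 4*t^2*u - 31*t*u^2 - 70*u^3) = (t^2 + 4*t*u - 12*u^2)/(t^2 + 2*t*u - 35*u^2)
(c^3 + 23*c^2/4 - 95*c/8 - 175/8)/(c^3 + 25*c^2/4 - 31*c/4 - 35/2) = (c - 5/2)/(c - 2)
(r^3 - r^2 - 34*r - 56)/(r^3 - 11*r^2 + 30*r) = (r^3 - r^2 - 34*r - 56)/(r*(r^2 - 11*r + 30))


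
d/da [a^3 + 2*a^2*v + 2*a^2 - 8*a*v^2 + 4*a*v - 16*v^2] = 3*a^2 + 4*a*v + 4*a - 8*v^2 + 4*v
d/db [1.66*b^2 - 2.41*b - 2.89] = 3.32*b - 2.41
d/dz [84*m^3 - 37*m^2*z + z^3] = -37*m^2 + 3*z^2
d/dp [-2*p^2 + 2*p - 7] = 2 - 4*p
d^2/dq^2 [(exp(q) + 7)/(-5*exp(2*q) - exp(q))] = (-25*exp(3*q) - 695*exp(2*q) - 105*exp(q) - 7)*exp(-q)/(125*exp(3*q) + 75*exp(2*q) + 15*exp(q) + 1)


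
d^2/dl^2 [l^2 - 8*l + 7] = 2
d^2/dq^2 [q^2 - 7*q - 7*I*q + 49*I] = 2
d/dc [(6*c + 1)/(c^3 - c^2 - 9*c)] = (-6*c*(-c^2 + c + 9) + (6*c + 1)*(-3*c^2 + 2*c + 9))/(c^2*(-c^2 + c + 9)^2)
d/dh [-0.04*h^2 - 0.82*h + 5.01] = -0.08*h - 0.82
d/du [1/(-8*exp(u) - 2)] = 2*exp(u)/(4*exp(u) + 1)^2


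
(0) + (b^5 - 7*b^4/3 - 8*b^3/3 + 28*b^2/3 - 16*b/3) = b^5 - 7*b^4/3 - 8*b^3/3 + 28*b^2/3 - 16*b/3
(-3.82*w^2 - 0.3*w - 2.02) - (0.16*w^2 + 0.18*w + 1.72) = -3.98*w^2 - 0.48*w - 3.74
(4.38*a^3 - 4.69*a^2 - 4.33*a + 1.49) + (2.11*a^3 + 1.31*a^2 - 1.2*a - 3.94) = 6.49*a^3 - 3.38*a^2 - 5.53*a - 2.45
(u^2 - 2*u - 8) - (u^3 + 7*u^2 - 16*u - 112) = -u^3 - 6*u^2 + 14*u + 104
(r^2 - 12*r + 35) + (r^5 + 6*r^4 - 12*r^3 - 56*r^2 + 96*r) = r^5 + 6*r^4 - 12*r^3 - 55*r^2 + 84*r + 35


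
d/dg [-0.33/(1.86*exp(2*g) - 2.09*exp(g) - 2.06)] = (1.2276*exp(g) - 0.6897)*exp(g)/(-1.86*exp(2*g) + 2.09*exp(g) + 2.06)^2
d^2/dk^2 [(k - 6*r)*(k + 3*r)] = 2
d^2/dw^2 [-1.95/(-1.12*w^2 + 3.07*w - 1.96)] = (-4.89216*w^2 + 13.40976*w + 1.95*(2.24*w - 3.07)*(4.48*w - 6.14) - 8.56128)/(1.12*w^2 - 3.07*w + 1.96)^3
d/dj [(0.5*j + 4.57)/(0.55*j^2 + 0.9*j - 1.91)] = (0.275*j^2 + 0.45*j - (0.5*j + 4.57)*(1.1*j + 0.9) - 0.955)/(0.55*j^2 + 0.9*j - 1.91)^2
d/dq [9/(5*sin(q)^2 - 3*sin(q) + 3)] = 9*(3 - 10*sin(q))*cos(q)/(5*sin(q)^2 - 3*sin(q) + 3)^2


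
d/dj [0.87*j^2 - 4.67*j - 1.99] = 1.74*j - 4.67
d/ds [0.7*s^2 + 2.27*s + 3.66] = 1.4*s + 2.27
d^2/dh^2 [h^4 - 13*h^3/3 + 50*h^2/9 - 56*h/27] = 12*h^2 - 26*h + 100/9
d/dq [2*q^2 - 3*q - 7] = 4*q - 3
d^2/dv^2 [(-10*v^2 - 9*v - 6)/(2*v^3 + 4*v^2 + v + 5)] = 2*(-40*v^6 - 108*v^5 - 300*v^4 + 230*v^3 + 816*v^2 + 648*v - 91)/(8*v^9 + 48*v^8 + 108*v^7 + 172*v^6 + 294*v^5 + 312*v^4 + 271*v^3 + 315*v^2 + 75*v + 125)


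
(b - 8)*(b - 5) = b^2 - 13*b + 40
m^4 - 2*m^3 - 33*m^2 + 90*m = m*(m - 5)*(m - 3)*(m + 6)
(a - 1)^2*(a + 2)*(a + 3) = a^4 + 3*a^3 - 3*a^2 - 7*a + 6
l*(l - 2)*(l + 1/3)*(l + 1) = l^4 - 2*l^3/3 - 7*l^2/3 - 2*l/3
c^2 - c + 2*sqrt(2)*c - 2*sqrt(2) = (c - 1)*(c + 2*sqrt(2))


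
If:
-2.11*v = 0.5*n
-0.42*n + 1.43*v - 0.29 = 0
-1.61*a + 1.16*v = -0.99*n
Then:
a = -0.17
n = -0.38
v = 0.09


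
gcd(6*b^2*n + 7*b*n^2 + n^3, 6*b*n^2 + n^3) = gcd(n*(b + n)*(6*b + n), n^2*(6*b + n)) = 6*b*n + n^2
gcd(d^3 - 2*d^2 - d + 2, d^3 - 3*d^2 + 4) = d^2 - d - 2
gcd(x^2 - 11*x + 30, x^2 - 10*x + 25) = x - 5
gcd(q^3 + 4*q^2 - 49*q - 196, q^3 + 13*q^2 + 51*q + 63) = q + 7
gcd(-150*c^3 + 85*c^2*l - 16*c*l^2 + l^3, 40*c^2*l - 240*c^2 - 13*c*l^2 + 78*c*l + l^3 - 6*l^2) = 5*c - l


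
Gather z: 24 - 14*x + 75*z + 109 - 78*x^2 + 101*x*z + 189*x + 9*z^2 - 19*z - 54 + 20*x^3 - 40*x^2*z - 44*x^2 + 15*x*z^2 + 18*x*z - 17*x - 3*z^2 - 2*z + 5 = 20*x^3 - 122*x^2 + 158*x + z^2*(15*x + 6) + z*(-40*x^2 + 119*x + 54) + 84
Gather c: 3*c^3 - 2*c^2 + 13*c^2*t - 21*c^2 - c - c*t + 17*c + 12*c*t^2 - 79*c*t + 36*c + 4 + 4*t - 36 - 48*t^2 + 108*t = 3*c^3 + c^2*(13*t - 23) + c*(12*t^2 - 80*t + 52) - 48*t^2 + 112*t - 32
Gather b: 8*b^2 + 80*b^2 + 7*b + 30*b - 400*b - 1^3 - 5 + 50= 88*b^2 - 363*b + 44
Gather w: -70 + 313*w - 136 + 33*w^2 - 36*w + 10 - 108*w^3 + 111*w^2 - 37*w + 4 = -108*w^3 + 144*w^2 + 240*w - 192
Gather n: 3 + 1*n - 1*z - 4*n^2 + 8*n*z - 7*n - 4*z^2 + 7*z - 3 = -4*n^2 + n*(8*z - 6) - 4*z^2 + 6*z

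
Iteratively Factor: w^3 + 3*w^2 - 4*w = (w - 1)*(w^2 + 4*w) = w*(w - 1)*(w + 4)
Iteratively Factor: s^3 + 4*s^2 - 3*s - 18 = (s - 2)*(s^2 + 6*s + 9) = (s - 2)*(s + 3)*(s + 3)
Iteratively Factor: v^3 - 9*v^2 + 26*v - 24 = (v - 2)*(v^2 - 7*v + 12) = (v - 4)*(v - 2)*(v - 3)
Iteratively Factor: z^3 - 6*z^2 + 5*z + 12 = (z - 4)*(z^2 - 2*z - 3) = (z - 4)*(z - 3)*(z + 1)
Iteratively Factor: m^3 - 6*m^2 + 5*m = (m)*(m^2 - 6*m + 5) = m*(m - 5)*(m - 1)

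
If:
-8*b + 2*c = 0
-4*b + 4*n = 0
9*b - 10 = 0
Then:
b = 10/9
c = 40/9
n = 10/9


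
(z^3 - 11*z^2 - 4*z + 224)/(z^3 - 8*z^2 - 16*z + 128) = (z - 7)/(z - 4)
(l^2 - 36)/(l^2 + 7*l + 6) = (l - 6)/(l + 1)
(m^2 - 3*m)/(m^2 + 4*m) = (m - 3)/(m + 4)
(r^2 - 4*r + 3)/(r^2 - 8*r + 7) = (r - 3)/(r - 7)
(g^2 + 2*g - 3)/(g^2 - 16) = (g^2 + 2*g - 3)/(g^2 - 16)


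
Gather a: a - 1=a - 1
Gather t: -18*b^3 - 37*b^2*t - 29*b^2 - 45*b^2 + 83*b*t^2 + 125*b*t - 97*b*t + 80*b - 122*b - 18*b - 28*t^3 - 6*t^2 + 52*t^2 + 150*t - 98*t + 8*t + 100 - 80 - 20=-18*b^3 - 74*b^2 - 60*b - 28*t^3 + t^2*(83*b + 46) + t*(-37*b^2 + 28*b + 60)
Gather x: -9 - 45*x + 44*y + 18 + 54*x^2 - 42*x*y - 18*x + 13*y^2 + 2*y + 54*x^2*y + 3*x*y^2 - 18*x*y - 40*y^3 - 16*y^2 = x^2*(54*y + 54) + x*(3*y^2 - 60*y - 63) - 40*y^3 - 3*y^2 + 46*y + 9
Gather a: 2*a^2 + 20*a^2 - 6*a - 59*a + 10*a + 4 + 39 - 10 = 22*a^2 - 55*a + 33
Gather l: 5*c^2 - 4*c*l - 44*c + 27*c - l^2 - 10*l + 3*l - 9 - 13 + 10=5*c^2 - 17*c - l^2 + l*(-4*c - 7) - 12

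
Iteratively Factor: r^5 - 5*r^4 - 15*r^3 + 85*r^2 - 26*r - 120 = (r + 4)*(r^4 - 9*r^3 + 21*r^2 + r - 30) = (r - 3)*(r + 4)*(r^3 - 6*r^2 + 3*r + 10) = (r - 5)*(r - 3)*(r + 4)*(r^2 - r - 2) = (r - 5)*(r - 3)*(r - 2)*(r + 4)*(r + 1)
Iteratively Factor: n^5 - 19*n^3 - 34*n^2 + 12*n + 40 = (n - 5)*(n^4 + 5*n^3 + 6*n^2 - 4*n - 8) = (n - 5)*(n - 1)*(n^3 + 6*n^2 + 12*n + 8) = (n - 5)*(n - 1)*(n + 2)*(n^2 + 4*n + 4) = (n - 5)*(n - 1)*(n + 2)^2*(n + 2)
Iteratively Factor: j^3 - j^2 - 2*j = (j + 1)*(j^2 - 2*j) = (j - 2)*(j + 1)*(j)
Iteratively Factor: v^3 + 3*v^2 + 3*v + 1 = (v + 1)*(v^2 + 2*v + 1) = (v + 1)^2*(v + 1)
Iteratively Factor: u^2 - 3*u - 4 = (u + 1)*(u - 4)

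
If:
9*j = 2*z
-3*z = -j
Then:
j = 0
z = 0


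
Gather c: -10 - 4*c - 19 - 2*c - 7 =-6*c - 36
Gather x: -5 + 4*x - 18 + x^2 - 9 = x^2 + 4*x - 32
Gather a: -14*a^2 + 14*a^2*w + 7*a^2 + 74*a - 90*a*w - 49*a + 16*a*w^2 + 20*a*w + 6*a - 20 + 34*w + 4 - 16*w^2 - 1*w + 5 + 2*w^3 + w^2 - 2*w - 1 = a^2*(14*w - 7) + a*(16*w^2 - 70*w + 31) + 2*w^3 - 15*w^2 + 31*w - 12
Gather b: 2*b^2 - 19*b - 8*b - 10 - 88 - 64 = 2*b^2 - 27*b - 162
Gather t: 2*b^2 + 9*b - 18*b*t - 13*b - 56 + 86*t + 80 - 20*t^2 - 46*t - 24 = 2*b^2 - 4*b - 20*t^2 + t*(40 - 18*b)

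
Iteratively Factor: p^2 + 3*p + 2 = (p + 1)*(p + 2)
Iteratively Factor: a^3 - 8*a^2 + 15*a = (a - 5)*(a^2 - 3*a) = (a - 5)*(a - 3)*(a)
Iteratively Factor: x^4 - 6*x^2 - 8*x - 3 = (x - 3)*(x^3 + 3*x^2 + 3*x + 1) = (x - 3)*(x + 1)*(x^2 + 2*x + 1) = (x - 3)*(x + 1)^2*(x + 1)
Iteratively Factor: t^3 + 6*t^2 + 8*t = (t + 2)*(t^2 + 4*t) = (t + 2)*(t + 4)*(t)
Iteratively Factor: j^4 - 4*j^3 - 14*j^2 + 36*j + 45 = (j + 3)*(j^3 - 7*j^2 + 7*j + 15) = (j - 3)*(j + 3)*(j^2 - 4*j - 5) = (j - 3)*(j + 1)*(j + 3)*(j - 5)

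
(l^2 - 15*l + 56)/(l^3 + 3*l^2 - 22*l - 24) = (l^2 - 15*l + 56)/(l^3 + 3*l^2 - 22*l - 24)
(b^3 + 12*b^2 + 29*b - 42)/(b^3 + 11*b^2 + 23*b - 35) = (b + 6)/(b + 5)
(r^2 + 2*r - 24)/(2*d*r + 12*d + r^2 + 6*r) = (r - 4)/(2*d + r)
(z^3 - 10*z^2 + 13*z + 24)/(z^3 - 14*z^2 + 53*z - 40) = (z^2 - 2*z - 3)/(z^2 - 6*z + 5)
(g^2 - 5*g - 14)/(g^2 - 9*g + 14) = (g + 2)/(g - 2)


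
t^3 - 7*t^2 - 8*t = t*(t - 8)*(t + 1)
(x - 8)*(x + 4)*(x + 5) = x^3 + x^2 - 52*x - 160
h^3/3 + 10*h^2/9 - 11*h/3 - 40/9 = (h/3 + 1/3)*(h - 8/3)*(h + 5)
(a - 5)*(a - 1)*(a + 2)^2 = a^4 - 2*a^3 - 15*a^2 - 4*a + 20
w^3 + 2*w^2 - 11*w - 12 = (w - 3)*(w + 1)*(w + 4)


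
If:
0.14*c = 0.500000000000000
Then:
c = 3.57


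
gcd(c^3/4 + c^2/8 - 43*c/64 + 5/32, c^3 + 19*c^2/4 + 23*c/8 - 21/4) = c + 2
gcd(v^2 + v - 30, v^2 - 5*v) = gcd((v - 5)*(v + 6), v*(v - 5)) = v - 5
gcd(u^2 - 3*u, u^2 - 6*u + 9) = u - 3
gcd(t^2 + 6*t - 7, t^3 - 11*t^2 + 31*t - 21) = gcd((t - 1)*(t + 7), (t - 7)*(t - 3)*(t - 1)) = t - 1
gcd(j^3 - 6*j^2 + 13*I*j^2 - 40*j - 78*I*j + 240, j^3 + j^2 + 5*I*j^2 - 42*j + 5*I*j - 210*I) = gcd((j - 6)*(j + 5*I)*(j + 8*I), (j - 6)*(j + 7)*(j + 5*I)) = j^2 + j*(-6 + 5*I) - 30*I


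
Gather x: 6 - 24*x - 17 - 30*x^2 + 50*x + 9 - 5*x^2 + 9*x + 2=-35*x^2 + 35*x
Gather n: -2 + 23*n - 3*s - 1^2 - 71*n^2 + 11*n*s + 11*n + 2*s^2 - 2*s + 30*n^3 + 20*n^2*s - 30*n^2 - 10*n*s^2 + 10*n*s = 30*n^3 + n^2*(20*s - 101) + n*(-10*s^2 + 21*s + 34) + 2*s^2 - 5*s - 3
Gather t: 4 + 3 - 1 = 6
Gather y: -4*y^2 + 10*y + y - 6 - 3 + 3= -4*y^2 + 11*y - 6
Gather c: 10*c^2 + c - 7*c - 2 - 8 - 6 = 10*c^2 - 6*c - 16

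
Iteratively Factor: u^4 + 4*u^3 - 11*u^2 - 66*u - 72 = (u - 4)*(u^3 + 8*u^2 + 21*u + 18) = (u - 4)*(u + 2)*(u^2 + 6*u + 9) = (u - 4)*(u + 2)*(u + 3)*(u + 3)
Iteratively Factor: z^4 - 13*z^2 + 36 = (z - 2)*(z^3 + 2*z^2 - 9*z - 18) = (z - 3)*(z - 2)*(z^2 + 5*z + 6) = (z - 3)*(z - 2)*(z + 3)*(z + 2)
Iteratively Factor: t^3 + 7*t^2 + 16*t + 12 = (t + 3)*(t^2 + 4*t + 4) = (t + 2)*(t + 3)*(t + 2)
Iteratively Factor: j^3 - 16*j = (j + 4)*(j^2 - 4*j) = j*(j + 4)*(j - 4)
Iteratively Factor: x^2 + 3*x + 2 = (x + 2)*(x + 1)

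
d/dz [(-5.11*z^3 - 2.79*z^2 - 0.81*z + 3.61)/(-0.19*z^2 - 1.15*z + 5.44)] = (0.9709*z^4 + 11.753*z^3 - 80.3406*z^2 - 28.9834*z - 0.254900000000001)/(0.0361*z^4 + 0.437*z^3 - 0.7447*z^2 - 12.512*z + 29.5936)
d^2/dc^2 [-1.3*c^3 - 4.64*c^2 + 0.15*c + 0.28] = -7.8*c - 9.28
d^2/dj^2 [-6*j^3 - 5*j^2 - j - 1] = -36*j - 10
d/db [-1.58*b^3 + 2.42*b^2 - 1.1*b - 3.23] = -4.74*b^2 + 4.84*b - 1.1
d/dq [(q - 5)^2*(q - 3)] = (q - 5)*(3*q - 11)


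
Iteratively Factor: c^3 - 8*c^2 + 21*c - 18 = (c - 2)*(c^2 - 6*c + 9) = (c - 3)*(c - 2)*(c - 3)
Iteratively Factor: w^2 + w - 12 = (w + 4)*(w - 3)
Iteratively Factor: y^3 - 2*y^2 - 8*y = (y - 4)*(y^2 + 2*y) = (y - 4)*(y + 2)*(y)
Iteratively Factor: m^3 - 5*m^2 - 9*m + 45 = (m + 3)*(m^2 - 8*m + 15) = (m - 5)*(m + 3)*(m - 3)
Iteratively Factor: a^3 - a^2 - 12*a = (a + 3)*(a^2 - 4*a) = a*(a + 3)*(a - 4)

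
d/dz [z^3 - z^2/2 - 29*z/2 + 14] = 3*z^2 - z - 29/2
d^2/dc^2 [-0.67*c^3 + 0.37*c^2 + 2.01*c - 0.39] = 0.74 - 4.02*c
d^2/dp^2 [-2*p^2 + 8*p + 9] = -4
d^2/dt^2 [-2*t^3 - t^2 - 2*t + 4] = -12*t - 2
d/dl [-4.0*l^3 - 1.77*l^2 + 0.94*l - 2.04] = -12.0*l^2 - 3.54*l + 0.94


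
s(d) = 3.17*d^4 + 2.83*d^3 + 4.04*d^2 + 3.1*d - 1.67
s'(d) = 12.68*d^3 + 8.49*d^2 + 8.08*d + 3.1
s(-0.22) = -2.18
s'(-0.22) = 1.60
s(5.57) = 3681.25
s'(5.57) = 2502.72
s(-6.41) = 4750.80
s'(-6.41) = -3039.45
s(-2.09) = 44.15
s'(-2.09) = -92.46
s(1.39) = 29.88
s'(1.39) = 64.79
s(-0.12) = -1.99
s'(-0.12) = 2.23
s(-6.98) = 6735.69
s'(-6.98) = -3951.73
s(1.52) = 39.24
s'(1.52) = 79.53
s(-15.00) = 151790.83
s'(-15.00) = -41002.85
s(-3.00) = 205.75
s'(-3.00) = -287.09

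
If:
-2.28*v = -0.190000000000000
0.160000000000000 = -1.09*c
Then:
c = -0.15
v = 0.08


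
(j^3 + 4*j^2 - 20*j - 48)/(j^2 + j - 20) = (j^2 + 8*j + 12)/(j + 5)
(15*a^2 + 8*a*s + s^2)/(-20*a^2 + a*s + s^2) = (3*a + s)/(-4*a + s)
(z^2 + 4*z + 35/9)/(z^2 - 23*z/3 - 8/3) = (9*z^2 + 36*z + 35)/(3*(3*z^2 - 23*z - 8))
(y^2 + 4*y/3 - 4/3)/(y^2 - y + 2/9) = 3*(y + 2)/(3*y - 1)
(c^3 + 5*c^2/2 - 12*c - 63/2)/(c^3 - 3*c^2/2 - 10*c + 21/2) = (c + 3)/(c - 1)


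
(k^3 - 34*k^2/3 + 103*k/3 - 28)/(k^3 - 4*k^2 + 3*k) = (3*k^2 - 25*k + 28)/(3*k*(k - 1))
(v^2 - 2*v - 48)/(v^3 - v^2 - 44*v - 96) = (v + 6)/(v^2 + 7*v + 12)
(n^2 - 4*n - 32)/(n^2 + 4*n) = (n - 8)/n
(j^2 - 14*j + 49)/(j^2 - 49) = (j - 7)/(j + 7)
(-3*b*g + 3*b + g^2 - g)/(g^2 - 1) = (-3*b + g)/(g + 1)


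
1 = 1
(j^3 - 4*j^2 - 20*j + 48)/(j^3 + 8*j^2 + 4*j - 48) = (j - 6)/(j + 6)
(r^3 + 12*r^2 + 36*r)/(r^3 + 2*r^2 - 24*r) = (r + 6)/(r - 4)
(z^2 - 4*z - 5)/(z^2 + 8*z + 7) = (z - 5)/(z + 7)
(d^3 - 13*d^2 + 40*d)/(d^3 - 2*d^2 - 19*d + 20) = d*(d - 8)/(d^2 + 3*d - 4)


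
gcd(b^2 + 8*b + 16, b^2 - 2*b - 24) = b + 4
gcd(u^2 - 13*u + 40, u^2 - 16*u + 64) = u - 8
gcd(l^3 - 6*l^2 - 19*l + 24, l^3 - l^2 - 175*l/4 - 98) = l - 8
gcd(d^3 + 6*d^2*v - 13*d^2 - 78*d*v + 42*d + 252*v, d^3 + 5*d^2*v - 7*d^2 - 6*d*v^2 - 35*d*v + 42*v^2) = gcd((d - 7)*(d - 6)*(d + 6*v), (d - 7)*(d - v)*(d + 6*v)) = d^2 + 6*d*v - 7*d - 42*v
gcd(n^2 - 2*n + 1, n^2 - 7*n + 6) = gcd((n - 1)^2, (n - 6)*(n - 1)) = n - 1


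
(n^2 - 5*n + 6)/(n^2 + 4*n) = (n^2 - 5*n + 6)/(n*(n + 4))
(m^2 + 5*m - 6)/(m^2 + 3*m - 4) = (m + 6)/(m + 4)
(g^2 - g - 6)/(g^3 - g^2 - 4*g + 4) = (g - 3)/(g^2 - 3*g + 2)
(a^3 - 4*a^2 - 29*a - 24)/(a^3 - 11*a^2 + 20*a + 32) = (a + 3)/(a - 4)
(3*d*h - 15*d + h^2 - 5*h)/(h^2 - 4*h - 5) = (3*d + h)/(h + 1)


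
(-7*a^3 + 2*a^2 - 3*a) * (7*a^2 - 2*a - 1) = -49*a^5 + 28*a^4 - 18*a^3 + 4*a^2 + 3*a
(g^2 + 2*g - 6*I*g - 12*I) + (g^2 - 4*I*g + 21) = 2*g^2 + 2*g - 10*I*g + 21 - 12*I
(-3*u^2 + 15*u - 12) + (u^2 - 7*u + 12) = -2*u^2 + 8*u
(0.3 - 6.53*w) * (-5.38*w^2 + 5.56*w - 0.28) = 35.1314*w^3 - 37.9208*w^2 + 3.4964*w - 0.084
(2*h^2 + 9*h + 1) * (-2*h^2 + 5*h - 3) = -4*h^4 - 8*h^3 + 37*h^2 - 22*h - 3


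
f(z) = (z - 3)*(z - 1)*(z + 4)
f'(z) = (z - 3)*(z - 1) + (z - 3)*(z + 4) + (z - 1)*(z + 4)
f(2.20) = -5.95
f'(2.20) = 1.52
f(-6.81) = -215.29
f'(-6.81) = 126.13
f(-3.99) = 0.35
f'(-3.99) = 34.76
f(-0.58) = 19.34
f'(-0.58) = -11.99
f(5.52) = 108.44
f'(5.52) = 78.41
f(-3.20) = 20.83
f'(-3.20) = 17.72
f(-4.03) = -1.06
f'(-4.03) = 35.72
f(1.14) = -1.34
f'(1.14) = -9.10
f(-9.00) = -600.00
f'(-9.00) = 230.00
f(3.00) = 0.00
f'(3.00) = 14.00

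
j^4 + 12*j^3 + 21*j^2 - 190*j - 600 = (j - 4)*(j + 5)^2*(j + 6)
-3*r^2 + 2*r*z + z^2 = (-r + z)*(3*r + z)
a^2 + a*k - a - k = (a - 1)*(a + k)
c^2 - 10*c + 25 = (c - 5)^2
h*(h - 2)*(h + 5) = h^3 + 3*h^2 - 10*h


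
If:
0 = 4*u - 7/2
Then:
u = 7/8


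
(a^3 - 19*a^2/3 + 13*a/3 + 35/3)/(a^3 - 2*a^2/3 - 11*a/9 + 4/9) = 3*(3*a^2 - 22*a + 35)/(9*a^2 - 15*a + 4)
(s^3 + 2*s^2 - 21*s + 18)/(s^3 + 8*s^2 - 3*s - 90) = (s - 1)/(s + 5)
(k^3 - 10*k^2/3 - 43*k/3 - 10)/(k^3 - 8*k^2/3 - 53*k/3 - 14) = (3*k + 5)/(3*k + 7)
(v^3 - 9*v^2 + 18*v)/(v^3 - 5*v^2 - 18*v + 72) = v/(v + 4)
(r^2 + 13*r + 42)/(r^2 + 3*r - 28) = (r + 6)/(r - 4)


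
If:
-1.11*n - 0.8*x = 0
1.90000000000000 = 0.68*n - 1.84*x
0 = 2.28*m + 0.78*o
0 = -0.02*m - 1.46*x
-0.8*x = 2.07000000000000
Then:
No Solution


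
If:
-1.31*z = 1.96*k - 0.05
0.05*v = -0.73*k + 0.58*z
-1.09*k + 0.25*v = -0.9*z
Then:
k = 0.01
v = -0.00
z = 0.02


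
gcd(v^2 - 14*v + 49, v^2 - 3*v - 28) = v - 7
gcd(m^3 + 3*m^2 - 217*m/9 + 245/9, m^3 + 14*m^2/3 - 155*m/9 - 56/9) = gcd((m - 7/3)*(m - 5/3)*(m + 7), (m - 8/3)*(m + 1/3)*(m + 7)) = m + 7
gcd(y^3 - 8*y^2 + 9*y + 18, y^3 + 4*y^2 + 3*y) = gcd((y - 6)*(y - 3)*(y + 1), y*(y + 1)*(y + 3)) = y + 1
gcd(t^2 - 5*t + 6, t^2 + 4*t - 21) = t - 3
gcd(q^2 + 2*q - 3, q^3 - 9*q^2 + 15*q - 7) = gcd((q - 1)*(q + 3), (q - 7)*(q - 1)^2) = q - 1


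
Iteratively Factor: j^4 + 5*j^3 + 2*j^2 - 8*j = (j - 1)*(j^3 + 6*j^2 + 8*j) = j*(j - 1)*(j^2 + 6*j + 8) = j*(j - 1)*(j + 4)*(j + 2)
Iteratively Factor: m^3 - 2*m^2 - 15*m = (m - 5)*(m^2 + 3*m) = m*(m - 5)*(m + 3)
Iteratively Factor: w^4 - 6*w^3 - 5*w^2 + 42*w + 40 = (w - 5)*(w^3 - w^2 - 10*w - 8) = (w - 5)*(w + 2)*(w^2 - 3*w - 4) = (w - 5)*(w - 4)*(w + 2)*(w + 1)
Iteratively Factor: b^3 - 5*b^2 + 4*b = (b - 4)*(b^2 - b) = b*(b - 4)*(b - 1)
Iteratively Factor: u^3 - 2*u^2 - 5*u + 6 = (u - 3)*(u^2 + u - 2) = (u - 3)*(u + 2)*(u - 1)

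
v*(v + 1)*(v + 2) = v^3 + 3*v^2 + 2*v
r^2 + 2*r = r*(r + 2)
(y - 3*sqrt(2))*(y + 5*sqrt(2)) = y^2 + 2*sqrt(2)*y - 30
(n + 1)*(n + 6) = n^2 + 7*n + 6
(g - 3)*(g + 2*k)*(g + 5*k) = g^3 + 7*g^2*k - 3*g^2 + 10*g*k^2 - 21*g*k - 30*k^2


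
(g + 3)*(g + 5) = g^2 + 8*g + 15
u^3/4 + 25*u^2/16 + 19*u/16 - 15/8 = (u/4 + 1/2)*(u - 3/4)*(u + 5)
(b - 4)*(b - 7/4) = b^2 - 23*b/4 + 7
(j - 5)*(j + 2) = j^2 - 3*j - 10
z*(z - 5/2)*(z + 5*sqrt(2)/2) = z^3 - 5*z^2/2 + 5*sqrt(2)*z^2/2 - 25*sqrt(2)*z/4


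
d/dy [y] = 1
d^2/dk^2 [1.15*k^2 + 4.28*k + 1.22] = 2.30000000000000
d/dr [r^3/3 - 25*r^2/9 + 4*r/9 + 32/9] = r^2 - 50*r/9 + 4/9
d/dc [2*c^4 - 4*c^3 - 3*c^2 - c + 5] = 8*c^3 - 12*c^2 - 6*c - 1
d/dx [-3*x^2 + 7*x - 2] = 7 - 6*x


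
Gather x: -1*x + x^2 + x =x^2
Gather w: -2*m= -2*m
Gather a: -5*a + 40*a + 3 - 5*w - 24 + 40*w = 35*a + 35*w - 21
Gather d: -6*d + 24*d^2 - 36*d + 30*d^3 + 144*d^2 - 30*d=30*d^3 + 168*d^2 - 72*d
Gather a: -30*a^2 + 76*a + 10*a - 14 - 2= -30*a^2 + 86*a - 16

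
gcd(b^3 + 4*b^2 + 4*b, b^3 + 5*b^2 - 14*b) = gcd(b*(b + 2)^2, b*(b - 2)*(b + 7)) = b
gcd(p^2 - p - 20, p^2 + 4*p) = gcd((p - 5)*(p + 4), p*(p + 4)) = p + 4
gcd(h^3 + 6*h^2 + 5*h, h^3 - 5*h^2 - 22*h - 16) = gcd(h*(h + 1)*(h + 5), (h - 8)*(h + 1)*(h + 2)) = h + 1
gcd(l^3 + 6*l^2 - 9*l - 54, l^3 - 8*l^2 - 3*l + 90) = l + 3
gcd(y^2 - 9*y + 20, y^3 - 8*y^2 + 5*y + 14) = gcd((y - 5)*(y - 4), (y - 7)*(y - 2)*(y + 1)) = 1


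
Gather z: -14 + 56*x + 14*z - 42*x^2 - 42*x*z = -42*x^2 + 56*x + z*(14 - 42*x) - 14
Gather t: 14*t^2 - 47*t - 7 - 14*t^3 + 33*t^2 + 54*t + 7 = -14*t^3 + 47*t^2 + 7*t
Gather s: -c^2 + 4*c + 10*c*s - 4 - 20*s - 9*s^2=-c^2 + 4*c - 9*s^2 + s*(10*c - 20) - 4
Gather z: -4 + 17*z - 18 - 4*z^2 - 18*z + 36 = -4*z^2 - z + 14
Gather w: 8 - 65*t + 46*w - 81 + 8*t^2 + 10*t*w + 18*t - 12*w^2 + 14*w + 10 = 8*t^2 - 47*t - 12*w^2 + w*(10*t + 60) - 63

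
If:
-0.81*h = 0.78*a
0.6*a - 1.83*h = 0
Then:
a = 0.00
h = 0.00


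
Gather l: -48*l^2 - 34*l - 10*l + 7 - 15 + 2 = -48*l^2 - 44*l - 6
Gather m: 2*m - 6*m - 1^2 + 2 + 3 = 4 - 4*m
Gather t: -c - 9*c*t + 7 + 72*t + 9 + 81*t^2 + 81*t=-c + 81*t^2 + t*(153 - 9*c) + 16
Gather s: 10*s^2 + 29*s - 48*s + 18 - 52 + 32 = 10*s^2 - 19*s - 2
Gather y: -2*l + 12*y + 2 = -2*l + 12*y + 2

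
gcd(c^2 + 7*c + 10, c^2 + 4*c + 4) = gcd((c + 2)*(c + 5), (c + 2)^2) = c + 2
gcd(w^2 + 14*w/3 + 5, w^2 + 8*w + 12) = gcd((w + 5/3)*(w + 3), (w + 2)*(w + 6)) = 1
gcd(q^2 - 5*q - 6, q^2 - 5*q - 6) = q^2 - 5*q - 6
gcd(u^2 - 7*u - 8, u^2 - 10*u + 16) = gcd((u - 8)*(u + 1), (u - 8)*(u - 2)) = u - 8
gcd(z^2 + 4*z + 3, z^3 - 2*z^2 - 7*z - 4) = z + 1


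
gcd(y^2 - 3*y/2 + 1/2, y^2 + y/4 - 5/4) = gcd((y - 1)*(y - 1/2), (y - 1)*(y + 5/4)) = y - 1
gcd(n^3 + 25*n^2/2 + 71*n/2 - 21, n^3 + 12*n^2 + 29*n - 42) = n^2 + 13*n + 42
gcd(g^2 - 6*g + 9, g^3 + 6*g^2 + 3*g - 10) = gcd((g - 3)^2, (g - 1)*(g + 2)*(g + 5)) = 1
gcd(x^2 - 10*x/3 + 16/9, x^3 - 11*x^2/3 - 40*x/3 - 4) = 1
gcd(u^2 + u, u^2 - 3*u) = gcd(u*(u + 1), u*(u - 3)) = u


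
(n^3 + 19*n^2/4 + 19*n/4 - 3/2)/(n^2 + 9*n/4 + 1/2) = (4*n^2 + 11*n - 3)/(4*n + 1)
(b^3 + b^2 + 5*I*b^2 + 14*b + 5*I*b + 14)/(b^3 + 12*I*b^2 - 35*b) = (b^2 + b*(1 - 2*I) - 2*I)/(b*(b + 5*I))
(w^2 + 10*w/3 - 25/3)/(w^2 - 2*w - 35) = (w - 5/3)/(w - 7)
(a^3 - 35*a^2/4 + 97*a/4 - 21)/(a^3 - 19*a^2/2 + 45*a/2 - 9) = (4*a^2 - 23*a + 28)/(2*(2*a^2 - 13*a + 6))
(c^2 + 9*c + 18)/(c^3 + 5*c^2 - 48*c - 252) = (c + 3)/(c^2 - c - 42)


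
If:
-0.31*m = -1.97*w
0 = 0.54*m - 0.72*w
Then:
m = 0.00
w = 0.00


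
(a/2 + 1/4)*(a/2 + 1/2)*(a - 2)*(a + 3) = a^4/4 + 5*a^3/8 - a^2 - 17*a/8 - 3/4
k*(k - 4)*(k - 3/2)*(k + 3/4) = k^4 - 19*k^3/4 + 15*k^2/8 + 9*k/2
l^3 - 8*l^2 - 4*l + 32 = (l - 8)*(l - 2)*(l + 2)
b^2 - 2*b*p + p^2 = (b - p)^2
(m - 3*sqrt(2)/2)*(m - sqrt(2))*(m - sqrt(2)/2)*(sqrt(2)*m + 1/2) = sqrt(2)*m^4 - 11*m^3/2 + 4*sqrt(2)*m^2 - m/4 - 3*sqrt(2)/4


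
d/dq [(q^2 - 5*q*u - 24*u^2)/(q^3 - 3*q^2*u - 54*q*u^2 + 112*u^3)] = (-q^2 - 6*q*u - 29*u^2)/(q^4 + 10*q^3*u - 3*q^2*u^2 - 140*q*u^3 + 196*u^4)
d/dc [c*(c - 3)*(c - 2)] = 3*c^2 - 10*c + 6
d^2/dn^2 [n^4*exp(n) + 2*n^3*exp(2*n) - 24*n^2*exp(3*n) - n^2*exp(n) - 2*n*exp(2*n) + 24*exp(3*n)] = (n^4 + 8*n^3*exp(n) + 8*n^3 - 216*n^2*exp(2*n) + 24*n^2*exp(n) + 11*n^2 - 288*n*exp(2*n) + 4*n*exp(n) - 4*n + 168*exp(2*n) - 8*exp(n) - 2)*exp(n)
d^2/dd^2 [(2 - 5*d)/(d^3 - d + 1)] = 2*(-(5*d - 2)*(3*d^2 - 1)^2 + (15*d^2 + 3*d*(5*d - 2) - 5)*(d^3 - d + 1))/(d^3 - d + 1)^3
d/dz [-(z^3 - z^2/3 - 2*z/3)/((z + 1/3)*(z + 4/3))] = 3*(-27*z^4 - 90*z^3 - 39*z^2 + 8*z + 8)/(81*z^4 + 270*z^3 + 297*z^2 + 120*z + 16)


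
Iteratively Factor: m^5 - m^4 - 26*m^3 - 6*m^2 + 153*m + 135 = (m + 3)*(m^4 - 4*m^3 - 14*m^2 + 36*m + 45) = (m - 3)*(m + 3)*(m^3 - m^2 - 17*m - 15) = (m - 5)*(m - 3)*(m + 3)*(m^2 + 4*m + 3) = (m - 5)*(m - 3)*(m + 3)^2*(m + 1)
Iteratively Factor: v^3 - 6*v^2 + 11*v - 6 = (v - 1)*(v^2 - 5*v + 6) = (v - 3)*(v - 1)*(v - 2)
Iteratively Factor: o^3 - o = (o)*(o^2 - 1) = o*(o - 1)*(o + 1)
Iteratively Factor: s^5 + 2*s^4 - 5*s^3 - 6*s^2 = (s + 1)*(s^4 + s^3 - 6*s^2) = s*(s + 1)*(s^3 + s^2 - 6*s) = s*(s - 2)*(s + 1)*(s^2 + 3*s) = s*(s - 2)*(s + 1)*(s + 3)*(s)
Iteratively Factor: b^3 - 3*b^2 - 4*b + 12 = (b - 2)*(b^2 - b - 6) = (b - 2)*(b + 2)*(b - 3)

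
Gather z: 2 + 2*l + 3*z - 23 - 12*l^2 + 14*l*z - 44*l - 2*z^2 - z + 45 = -12*l^2 - 42*l - 2*z^2 + z*(14*l + 2) + 24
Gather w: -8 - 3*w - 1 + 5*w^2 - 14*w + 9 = 5*w^2 - 17*w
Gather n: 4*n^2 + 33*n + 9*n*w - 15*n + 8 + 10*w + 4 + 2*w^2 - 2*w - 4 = 4*n^2 + n*(9*w + 18) + 2*w^2 + 8*w + 8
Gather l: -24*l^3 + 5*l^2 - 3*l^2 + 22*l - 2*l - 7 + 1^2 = -24*l^3 + 2*l^2 + 20*l - 6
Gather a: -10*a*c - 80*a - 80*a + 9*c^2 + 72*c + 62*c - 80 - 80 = a*(-10*c - 160) + 9*c^2 + 134*c - 160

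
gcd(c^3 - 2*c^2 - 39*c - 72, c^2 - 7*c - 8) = c - 8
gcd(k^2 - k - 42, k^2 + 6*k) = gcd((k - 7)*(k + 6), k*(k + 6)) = k + 6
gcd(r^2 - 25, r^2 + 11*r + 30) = r + 5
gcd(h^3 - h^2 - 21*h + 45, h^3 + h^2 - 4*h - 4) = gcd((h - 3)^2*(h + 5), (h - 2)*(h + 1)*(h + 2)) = 1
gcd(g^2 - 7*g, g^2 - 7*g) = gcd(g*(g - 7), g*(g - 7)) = g^2 - 7*g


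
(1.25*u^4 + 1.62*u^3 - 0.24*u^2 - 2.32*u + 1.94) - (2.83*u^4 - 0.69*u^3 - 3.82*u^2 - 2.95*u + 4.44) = -1.58*u^4 + 2.31*u^3 + 3.58*u^2 + 0.63*u - 2.5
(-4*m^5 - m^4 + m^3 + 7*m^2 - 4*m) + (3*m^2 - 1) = -4*m^5 - m^4 + m^3 + 10*m^2 - 4*m - 1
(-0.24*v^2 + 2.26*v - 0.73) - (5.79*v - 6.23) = -0.24*v^2 - 3.53*v + 5.5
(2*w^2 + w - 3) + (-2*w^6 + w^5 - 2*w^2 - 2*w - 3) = -2*w^6 + w^5 - w - 6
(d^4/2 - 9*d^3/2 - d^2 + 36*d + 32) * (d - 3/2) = d^5/2 - 21*d^4/4 + 23*d^3/4 + 75*d^2/2 - 22*d - 48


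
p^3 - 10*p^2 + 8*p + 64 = (p - 8)*(p - 4)*(p + 2)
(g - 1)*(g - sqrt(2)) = g^2 - sqrt(2)*g - g + sqrt(2)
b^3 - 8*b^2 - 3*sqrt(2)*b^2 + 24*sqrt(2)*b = b*(b - 8)*(b - 3*sqrt(2))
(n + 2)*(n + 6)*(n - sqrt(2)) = n^3 - sqrt(2)*n^2 + 8*n^2 - 8*sqrt(2)*n + 12*n - 12*sqrt(2)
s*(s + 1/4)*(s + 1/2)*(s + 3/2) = s^4 + 9*s^3/4 + 5*s^2/4 + 3*s/16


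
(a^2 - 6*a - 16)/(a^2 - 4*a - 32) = (a + 2)/(a + 4)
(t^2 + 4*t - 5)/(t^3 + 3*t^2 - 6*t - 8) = (t^2 + 4*t - 5)/(t^3 + 3*t^2 - 6*t - 8)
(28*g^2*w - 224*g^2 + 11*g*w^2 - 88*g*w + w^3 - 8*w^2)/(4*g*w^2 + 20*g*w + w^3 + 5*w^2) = (7*g*w - 56*g + w^2 - 8*w)/(w*(w + 5))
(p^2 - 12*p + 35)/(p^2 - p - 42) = (p - 5)/(p + 6)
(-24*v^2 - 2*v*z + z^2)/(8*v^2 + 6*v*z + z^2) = (-6*v + z)/(2*v + z)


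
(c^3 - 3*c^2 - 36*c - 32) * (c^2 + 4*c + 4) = c^5 + c^4 - 44*c^3 - 188*c^2 - 272*c - 128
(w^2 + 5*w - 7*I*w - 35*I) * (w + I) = w^3 + 5*w^2 - 6*I*w^2 + 7*w - 30*I*w + 35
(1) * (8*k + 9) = 8*k + 9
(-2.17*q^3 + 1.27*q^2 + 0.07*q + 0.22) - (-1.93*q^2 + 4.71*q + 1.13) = -2.17*q^3 + 3.2*q^2 - 4.64*q - 0.91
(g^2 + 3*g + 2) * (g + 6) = g^3 + 9*g^2 + 20*g + 12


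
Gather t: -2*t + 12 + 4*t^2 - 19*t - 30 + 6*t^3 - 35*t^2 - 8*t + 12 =6*t^3 - 31*t^2 - 29*t - 6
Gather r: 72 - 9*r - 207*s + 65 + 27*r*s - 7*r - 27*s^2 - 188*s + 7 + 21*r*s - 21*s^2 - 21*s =r*(48*s - 16) - 48*s^2 - 416*s + 144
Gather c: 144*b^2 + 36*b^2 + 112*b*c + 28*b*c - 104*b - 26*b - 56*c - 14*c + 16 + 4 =180*b^2 - 130*b + c*(140*b - 70) + 20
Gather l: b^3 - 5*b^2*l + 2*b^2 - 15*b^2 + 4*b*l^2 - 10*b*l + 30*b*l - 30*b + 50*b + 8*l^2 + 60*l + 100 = b^3 - 13*b^2 + 20*b + l^2*(4*b + 8) + l*(-5*b^2 + 20*b + 60) + 100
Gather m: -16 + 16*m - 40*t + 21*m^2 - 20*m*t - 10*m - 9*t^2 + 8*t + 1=21*m^2 + m*(6 - 20*t) - 9*t^2 - 32*t - 15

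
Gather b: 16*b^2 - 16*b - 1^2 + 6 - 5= 16*b^2 - 16*b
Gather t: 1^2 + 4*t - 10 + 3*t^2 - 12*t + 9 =3*t^2 - 8*t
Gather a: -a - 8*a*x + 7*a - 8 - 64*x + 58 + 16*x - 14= a*(6 - 8*x) - 48*x + 36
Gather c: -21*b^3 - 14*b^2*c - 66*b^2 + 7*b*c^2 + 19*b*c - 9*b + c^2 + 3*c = -21*b^3 - 66*b^2 - 9*b + c^2*(7*b + 1) + c*(-14*b^2 + 19*b + 3)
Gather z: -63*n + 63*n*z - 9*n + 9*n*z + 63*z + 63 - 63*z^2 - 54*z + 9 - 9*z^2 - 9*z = 72*n*z - 72*n - 72*z^2 + 72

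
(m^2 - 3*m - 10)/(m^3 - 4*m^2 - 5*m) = (m + 2)/(m*(m + 1))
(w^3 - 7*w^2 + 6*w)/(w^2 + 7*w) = (w^2 - 7*w + 6)/(w + 7)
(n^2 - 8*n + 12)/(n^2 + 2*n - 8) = (n - 6)/(n + 4)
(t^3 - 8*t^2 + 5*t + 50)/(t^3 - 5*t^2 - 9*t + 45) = (t^2 - 3*t - 10)/(t^2 - 9)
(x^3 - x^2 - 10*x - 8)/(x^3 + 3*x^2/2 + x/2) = 2*(x^2 - 2*x - 8)/(x*(2*x + 1))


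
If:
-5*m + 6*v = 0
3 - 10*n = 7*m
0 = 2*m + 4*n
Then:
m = 3/2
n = -3/4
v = 5/4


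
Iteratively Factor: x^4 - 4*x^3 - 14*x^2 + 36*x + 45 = (x - 3)*(x^3 - x^2 - 17*x - 15) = (x - 5)*(x - 3)*(x^2 + 4*x + 3) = (x - 5)*(x - 3)*(x + 1)*(x + 3)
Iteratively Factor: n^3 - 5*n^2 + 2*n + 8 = (n + 1)*(n^2 - 6*n + 8) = (n - 2)*(n + 1)*(n - 4)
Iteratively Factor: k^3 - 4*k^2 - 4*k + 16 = (k - 2)*(k^2 - 2*k - 8) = (k - 4)*(k - 2)*(k + 2)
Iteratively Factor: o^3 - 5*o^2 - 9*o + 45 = (o + 3)*(o^2 - 8*o + 15) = (o - 5)*(o + 3)*(o - 3)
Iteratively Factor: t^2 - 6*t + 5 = (t - 5)*(t - 1)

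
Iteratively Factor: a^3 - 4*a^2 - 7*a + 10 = (a - 5)*(a^2 + a - 2) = (a - 5)*(a - 1)*(a + 2)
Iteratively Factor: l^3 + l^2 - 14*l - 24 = (l + 3)*(l^2 - 2*l - 8) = (l - 4)*(l + 3)*(l + 2)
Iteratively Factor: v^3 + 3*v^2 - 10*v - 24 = (v - 3)*(v^2 + 6*v + 8) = (v - 3)*(v + 4)*(v + 2)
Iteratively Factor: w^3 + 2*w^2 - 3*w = (w)*(w^2 + 2*w - 3) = w*(w - 1)*(w + 3)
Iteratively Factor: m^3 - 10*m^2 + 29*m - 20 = (m - 5)*(m^2 - 5*m + 4) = (m - 5)*(m - 4)*(m - 1)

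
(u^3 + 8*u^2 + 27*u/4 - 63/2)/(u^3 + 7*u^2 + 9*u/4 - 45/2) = (2*u + 7)/(2*u + 5)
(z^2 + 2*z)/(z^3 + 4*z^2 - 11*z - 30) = z/(z^2 + 2*z - 15)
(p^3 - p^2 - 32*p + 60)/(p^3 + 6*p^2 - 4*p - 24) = (p - 5)/(p + 2)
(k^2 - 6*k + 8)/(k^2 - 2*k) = (k - 4)/k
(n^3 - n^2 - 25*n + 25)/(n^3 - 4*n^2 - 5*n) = (n^2 + 4*n - 5)/(n*(n + 1))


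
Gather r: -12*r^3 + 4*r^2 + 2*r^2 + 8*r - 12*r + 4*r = -12*r^3 + 6*r^2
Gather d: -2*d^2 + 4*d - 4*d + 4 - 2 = 2 - 2*d^2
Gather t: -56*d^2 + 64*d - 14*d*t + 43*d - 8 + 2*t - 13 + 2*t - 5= -56*d^2 + 107*d + t*(4 - 14*d) - 26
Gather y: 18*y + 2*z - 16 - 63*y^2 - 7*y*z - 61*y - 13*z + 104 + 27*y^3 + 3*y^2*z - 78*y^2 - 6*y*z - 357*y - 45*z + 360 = 27*y^3 + y^2*(3*z - 141) + y*(-13*z - 400) - 56*z + 448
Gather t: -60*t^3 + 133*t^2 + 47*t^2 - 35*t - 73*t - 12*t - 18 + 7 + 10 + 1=-60*t^3 + 180*t^2 - 120*t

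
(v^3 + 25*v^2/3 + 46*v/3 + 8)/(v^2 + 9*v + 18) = (3*v^2 + 7*v + 4)/(3*(v + 3))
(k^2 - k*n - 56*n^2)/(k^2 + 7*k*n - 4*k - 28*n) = (k - 8*n)/(k - 4)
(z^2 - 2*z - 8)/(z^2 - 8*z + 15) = (z^2 - 2*z - 8)/(z^2 - 8*z + 15)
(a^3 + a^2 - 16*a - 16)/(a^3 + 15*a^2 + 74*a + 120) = (a^2 - 3*a - 4)/(a^2 + 11*a + 30)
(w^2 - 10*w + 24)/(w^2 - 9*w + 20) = (w - 6)/(w - 5)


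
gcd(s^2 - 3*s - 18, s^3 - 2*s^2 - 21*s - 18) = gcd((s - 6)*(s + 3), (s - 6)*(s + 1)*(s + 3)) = s^2 - 3*s - 18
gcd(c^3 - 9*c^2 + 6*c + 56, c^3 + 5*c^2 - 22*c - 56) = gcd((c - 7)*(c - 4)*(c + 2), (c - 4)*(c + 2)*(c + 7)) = c^2 - 2*c - 8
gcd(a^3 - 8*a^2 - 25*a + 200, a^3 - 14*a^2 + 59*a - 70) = a - 5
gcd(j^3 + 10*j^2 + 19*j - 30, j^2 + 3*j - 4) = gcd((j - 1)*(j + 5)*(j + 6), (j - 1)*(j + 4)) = j - 1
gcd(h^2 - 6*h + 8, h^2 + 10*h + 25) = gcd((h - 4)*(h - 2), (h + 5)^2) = 1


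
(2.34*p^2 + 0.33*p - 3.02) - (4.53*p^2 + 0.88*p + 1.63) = -2.19*p^2 - 0.55*p - 4.65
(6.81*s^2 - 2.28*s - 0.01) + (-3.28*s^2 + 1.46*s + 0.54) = 3.53*s^2 - 0.82*s + 0.53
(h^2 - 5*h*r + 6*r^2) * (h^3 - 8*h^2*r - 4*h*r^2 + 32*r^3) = h^5 - 13*h^4*r + 42*h^3*r^2 + 4*h^2*r^3 - 184*h*r^4 + 192*r^5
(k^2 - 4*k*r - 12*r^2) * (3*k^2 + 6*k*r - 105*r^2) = 3*k^4 - 6*k^3*r - 165*k^2*r^2 + 348*k*r^3 + 1260*r^4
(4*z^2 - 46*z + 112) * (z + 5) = 4*z^3 - 26*z^2 - 118*z + 560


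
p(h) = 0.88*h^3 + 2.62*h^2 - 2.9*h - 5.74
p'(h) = 2.64*h^2 + 5.24*h - 2.9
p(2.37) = 13.82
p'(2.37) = 24.35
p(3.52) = 54.90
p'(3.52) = 48.26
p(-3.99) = -8.36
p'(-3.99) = 18.22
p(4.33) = 102.27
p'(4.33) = 69.29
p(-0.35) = -4.44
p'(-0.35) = -4.41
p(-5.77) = -70.83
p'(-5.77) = 54.76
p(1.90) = 4.24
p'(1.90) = 16.59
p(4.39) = 106.47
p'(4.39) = 70.98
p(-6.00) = -84.10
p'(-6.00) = 60.70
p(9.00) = 821.90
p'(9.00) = 258.10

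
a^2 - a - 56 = (a - 8)*(a + 7)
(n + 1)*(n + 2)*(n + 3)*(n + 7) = n^4 + 13*n^3 + 53*n^2 + 83*n + 42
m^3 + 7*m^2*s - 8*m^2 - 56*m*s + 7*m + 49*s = (m - 7)*(m - 1)*(m + 7*s)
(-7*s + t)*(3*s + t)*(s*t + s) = -21*s^3*t - 21*s^3 - 4*s^2*t^2 - 4*s^2*t + s*t^3 + s*t^2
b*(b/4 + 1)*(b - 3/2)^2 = b^4/4 + b^3/4 - 39*b^2/16 + 9*b/4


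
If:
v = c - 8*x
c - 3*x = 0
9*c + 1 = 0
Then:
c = -1/9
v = 5/27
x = -1/27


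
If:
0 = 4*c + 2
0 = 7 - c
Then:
No Solution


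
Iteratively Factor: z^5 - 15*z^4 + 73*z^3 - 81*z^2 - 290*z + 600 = (z + 2)*(z^4 - 17*z^3 + 107*z^2 - 295*z + 300) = (z - 4)*(z + 2)*(z^3 - 13*z^2 + 55*z - 75) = (z - 5)*(z - 4)*(z + 2)*(z^2 - 8*z + 15) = (z - 5)*(z - 4)*(z - 3)*(z + 2)*(z - 5)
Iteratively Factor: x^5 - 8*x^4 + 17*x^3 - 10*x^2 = (x)*(x^4 - 8*x^3 + 17*x^2 - 10*x) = x*(x - 1)*(x^3 - 7*x^2 + 10*x) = x*(x - 5)*(x - 1)*(x^2 - 2*x) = x*(x - 5)*(x - 2)*(x - 1)*(x)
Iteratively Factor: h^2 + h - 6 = (h - 2)*(h + 3)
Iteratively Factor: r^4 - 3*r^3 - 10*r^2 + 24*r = (r)*(r^3 - 3*r^2 - 10*r + 24) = r*(r + 3)*(r^2 - 6*r + 8) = r*(r - 2)*(r + 3)*(r - 4)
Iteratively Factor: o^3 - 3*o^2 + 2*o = (o - 1)*(o^2 - 2*o) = o*(o - 1)*(o - 2)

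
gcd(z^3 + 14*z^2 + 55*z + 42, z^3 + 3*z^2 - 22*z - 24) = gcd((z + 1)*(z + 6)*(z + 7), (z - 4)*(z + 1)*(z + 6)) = z^2 + 7*z + 6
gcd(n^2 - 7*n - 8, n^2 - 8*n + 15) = 1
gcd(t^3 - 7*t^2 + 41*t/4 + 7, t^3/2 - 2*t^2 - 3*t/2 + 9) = 1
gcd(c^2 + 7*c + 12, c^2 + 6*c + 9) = c + 3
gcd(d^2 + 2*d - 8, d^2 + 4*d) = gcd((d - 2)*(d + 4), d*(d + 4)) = d + 4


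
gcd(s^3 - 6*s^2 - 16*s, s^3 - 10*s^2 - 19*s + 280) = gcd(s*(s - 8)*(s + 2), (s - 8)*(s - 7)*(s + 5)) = s - 8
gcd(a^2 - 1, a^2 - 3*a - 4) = a + 1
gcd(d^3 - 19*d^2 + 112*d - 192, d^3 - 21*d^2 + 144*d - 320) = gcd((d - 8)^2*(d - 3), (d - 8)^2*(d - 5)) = d^2 - 16*d + 64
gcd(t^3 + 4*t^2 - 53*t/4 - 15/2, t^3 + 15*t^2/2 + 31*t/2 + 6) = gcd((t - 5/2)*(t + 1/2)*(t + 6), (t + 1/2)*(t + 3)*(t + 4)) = t + 1/2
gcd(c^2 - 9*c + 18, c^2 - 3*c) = c - 3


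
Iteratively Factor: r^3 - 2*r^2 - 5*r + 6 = (r - 1)*(r^2 - r - 6) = (r - 1)*(r + 2)*(r - 3)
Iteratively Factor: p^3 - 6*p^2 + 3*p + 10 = (p + 1)*(p^2 - 7*p + 10) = (p - 5)*(p + 1)*(p - 2)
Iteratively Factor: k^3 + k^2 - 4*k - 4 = (k + 1)*(k^2 - 4) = (k - 2)*(k + 1)*(k + 2)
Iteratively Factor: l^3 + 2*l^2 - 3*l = (l - 1)*(l^2 + 3*l) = (l - 1)*(l + 3)*(l)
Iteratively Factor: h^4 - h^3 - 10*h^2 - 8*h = (h - 4)*(h^3 + 3*h^2 + 2*h) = (h - 4)*(h + 1)*(h^2 + 2*h) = (h - 4)*(h + 1)*(h + 2)*(h)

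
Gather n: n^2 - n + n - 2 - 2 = n^2 - 4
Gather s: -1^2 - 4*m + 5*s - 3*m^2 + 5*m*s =-3*m^2 - 4*m + s*(5*m + 5) - 1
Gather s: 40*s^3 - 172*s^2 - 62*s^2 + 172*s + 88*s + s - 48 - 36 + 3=40*s^3 - 234*s^2 + 261*s - 81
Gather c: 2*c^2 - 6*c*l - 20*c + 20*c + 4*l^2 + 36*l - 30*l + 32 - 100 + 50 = 2*c^2 - 6*c*l + 4*l^2 + 6*l - 18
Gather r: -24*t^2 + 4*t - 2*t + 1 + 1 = -24*t^2 + 2*t + 2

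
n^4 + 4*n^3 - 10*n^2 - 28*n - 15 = (n - 3)*(n + 1)^2*(n + 5)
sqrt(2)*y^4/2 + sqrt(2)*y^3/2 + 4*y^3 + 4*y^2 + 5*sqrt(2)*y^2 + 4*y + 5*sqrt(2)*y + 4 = (y + 1)*(y + sqrt(2))*(y + 2*sqrt(2))*(sqrt(2)*y/2 + 1)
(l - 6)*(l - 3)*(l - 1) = l^3 - 10*l^2 + 27*l - 18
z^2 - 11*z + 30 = (z - 6)*(z - 5)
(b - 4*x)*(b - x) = b^2 - 5*b*x + 4*x^2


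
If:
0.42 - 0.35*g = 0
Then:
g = 1.20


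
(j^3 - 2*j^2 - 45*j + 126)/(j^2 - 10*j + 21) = (j^2 + j - 42)/(j - 7)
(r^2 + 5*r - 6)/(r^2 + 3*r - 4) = (r + 6)/(r + 4)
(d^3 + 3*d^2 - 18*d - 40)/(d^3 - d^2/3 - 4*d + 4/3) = 3*(d^2 + d - 20)/(3*d^2 - 7*d + 2)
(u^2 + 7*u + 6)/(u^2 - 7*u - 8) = (u + 6)/(u - 8)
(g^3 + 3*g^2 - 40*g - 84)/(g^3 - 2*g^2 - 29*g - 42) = (g^2 + g - 42)/(g^2 - 4*g - 21)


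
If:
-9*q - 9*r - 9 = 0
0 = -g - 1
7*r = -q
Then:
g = -1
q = -7/6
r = 1/6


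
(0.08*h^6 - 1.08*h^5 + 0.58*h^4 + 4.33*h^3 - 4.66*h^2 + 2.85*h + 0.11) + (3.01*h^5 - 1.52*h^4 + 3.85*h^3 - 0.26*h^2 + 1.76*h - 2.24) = 0.08*h^6 + 1.93*h^5 - 0.94*h^4 + 8.18*h^3 - 4.92*h^2 + 4.61*h - 2.13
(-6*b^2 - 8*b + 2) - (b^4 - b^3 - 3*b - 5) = -b^4 + b^3 - 6*b^2 - 5*b + 7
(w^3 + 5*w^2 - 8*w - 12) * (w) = w^4 + 5*w^3 - 8*w^2 - 12*w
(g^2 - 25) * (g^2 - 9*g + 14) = g^4 - 9*g^3 - 11*g^2 + 225*g - 350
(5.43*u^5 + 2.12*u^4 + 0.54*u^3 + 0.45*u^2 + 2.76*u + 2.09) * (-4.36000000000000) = -23.6748*u^5 - 9.2432*u^4 - 2.3544*u^3 - 1.962*u^2 - 12.0336*u - 9.1124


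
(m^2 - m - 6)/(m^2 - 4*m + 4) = (m^2 - m - 6)/(m^2 - 4*m + 4)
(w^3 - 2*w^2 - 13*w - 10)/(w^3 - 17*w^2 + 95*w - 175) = (w^2 + 3*w + 2)/(w^2 - 12*w + 35)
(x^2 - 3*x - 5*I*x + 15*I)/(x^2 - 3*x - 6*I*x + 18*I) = (x - 5*I)/(x - 6*I)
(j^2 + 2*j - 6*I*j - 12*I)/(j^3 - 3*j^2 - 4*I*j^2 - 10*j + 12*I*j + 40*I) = (j - 6*I)/(j^2 - j*(5 + 4*I) + 20*I)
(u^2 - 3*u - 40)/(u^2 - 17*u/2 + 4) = 2*(u + 5)/(2*u - 1)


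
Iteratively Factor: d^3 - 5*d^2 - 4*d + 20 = (d + 2)*(d^2 - 7*d + 10) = (d - 2)*(d + 2)*(d - 5)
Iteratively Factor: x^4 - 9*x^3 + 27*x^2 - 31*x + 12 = (x - 1)*(x^3 - 8*x^2 + 19*x - 12) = (x - 3)*(x - 1)*(x^2 - 5*x + 4) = (x - 3)*(x - 1)^2*(x - 4)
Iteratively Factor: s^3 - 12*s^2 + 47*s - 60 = (s - 5)*(s^2 - 7*s + 12) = (s - 5)*(s - 3)*(s - 4)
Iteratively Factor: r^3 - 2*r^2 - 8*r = (r)*(r^2 - 2*r - 8) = r*(r - 4)*(r + 2)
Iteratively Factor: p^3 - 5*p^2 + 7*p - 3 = (p - 1)*(p^2 - 4*p + 3) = (p - 1)^2*(p - 3)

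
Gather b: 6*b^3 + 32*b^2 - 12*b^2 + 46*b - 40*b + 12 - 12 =6*b^3 + 20*b^2 + 6*b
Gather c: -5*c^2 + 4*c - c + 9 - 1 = -5*c^2 + 3*c + 8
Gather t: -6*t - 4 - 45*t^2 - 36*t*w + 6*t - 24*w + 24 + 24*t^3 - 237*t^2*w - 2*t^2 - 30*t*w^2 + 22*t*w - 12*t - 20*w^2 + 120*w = 24*t^3 + t^2*(-237*w - 47) + t*(-30*w^2 - 14*w - 12) - 20*w^2 + 96*w + 20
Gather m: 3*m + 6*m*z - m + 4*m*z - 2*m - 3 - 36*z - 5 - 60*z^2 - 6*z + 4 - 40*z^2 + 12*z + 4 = 10*m*z - 100*z^2 - 30*z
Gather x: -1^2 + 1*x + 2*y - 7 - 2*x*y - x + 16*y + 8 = -2*x*y + 18*y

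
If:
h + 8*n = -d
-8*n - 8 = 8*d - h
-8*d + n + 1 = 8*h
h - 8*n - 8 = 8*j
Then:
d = -56/65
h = 64/65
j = -56/65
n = -1/65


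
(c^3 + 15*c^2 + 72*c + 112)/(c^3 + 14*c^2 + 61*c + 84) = (c + 4)/(c + 3)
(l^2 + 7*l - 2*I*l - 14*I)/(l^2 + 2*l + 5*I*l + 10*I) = (l^2 + l*(7 - 2*I) - 14*I)/(l^2 + l*(2 + 5*I) + 10*I)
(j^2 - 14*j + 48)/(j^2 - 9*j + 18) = (j - 8)/(j - 3)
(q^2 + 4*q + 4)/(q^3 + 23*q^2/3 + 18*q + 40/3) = 3*(q + 2)/(3*q^2 + 17*q + 20)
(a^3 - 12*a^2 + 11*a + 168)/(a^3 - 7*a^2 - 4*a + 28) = (a^2 - 5*a - 24)/(a^2 - 4)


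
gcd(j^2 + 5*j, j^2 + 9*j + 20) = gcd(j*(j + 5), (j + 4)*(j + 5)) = j + 5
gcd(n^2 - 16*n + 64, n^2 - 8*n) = n - 8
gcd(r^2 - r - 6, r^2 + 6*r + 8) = r + 2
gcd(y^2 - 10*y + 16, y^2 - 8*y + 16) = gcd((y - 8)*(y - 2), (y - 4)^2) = 1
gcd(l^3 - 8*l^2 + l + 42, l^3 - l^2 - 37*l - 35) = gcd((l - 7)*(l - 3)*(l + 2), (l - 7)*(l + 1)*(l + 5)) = l - 7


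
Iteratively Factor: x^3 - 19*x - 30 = (x + 3)*(x^2 - 3*x - 10) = (x + 2)*(x + 3)*(x - 5)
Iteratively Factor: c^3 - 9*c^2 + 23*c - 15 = (c - 5)*(c^2 - 4*c + 3) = (c - 5)*(c - 3)*(c - 1)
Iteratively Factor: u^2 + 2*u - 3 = (u + 3)*(u - 1)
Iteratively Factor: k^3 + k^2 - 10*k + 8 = (k - 2)*(k^2 + 3*k - 4) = (k - 2)*(k - 1)*(k + 4)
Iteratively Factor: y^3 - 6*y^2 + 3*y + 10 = (y - 2)*(y^2 - 4*y - 5) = (y - 2)*(y + 1)*(y - 5)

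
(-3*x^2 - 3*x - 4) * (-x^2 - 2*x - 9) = 3*x^4 + 9*x^3 + 37*x^2 + 35*x + 36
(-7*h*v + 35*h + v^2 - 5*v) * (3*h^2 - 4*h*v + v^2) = -21*h^3*v + 105*h^3 + 31*h^2*v^2 - 155*h^2*v - 11*h*v^3 + 55*h*v^2 + v^4 - 5*v^3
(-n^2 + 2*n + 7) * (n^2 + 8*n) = -n^4 - 6*n^3 + 23*n^2 + 56*n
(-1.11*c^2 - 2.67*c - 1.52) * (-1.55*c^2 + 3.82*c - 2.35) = 1.7205*c^4 - 0.101700000000001*c^3 - 5.2349*c^2 + 0.4681*c + 3.572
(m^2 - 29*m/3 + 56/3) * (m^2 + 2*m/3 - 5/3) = m^4 - 9*m^3 + 95*m^2/9 + 257*m/9 - 280/9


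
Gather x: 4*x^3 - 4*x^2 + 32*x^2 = 4*x^3 + 28*x^2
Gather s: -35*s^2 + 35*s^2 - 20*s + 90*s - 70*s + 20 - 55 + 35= 0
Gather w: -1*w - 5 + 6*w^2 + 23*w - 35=6*w^2 + 22*w - 40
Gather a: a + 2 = a + 2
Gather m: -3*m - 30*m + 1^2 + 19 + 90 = 110 - 33*m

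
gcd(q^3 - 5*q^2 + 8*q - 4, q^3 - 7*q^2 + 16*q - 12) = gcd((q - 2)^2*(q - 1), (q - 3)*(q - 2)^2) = q^2 - 4*q + 4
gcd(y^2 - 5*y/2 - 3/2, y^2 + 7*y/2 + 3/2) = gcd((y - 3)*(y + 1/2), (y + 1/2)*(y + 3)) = y + 1/2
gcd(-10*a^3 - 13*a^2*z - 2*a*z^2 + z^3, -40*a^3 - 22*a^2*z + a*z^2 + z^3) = -10*a^2 - 3*a*z + z^2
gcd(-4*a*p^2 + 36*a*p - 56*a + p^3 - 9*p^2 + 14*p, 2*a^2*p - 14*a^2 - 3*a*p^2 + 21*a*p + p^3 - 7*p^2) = p - 7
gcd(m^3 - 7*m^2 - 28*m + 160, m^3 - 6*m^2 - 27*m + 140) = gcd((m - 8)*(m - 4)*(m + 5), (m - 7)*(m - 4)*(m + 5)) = m^2 + m - 20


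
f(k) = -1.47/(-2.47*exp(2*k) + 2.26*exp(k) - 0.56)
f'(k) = -1.47*(4.94*exp(2*k) - 2.26*exp(k))/(-2.47*exp(2*k) + 2.26*exp(k) - 0.56)^2 = (3.3222 - 7.2618*exp(k))*exp(k)/(2.47*exp(2*k) - 2.26*exp(k) + 0.56)^2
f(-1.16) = 15.60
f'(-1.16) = 36.90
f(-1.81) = 5.74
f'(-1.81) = 5.32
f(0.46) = 0.46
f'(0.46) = -1.28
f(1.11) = 0.09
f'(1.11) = -0.21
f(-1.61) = 7.10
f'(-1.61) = 8.73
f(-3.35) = 3.04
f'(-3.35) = 0.46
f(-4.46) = 2.75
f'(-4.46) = 0.13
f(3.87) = 0.00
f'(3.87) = -0.00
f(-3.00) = 3.24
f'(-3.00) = 0.72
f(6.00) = 0.00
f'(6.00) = 0.00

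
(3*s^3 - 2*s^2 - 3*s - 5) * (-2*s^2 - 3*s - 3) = -6*s^5 - 5*s^4 + 3*s^3 + 25*s^2 + 24*s + 15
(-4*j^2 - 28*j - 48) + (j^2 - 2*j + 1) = -3*j^2 - 30*j - 47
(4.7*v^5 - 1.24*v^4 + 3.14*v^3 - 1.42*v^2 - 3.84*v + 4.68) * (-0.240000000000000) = -1.128*v^5 + 0.2976*v^4 - 0.7536*v^3 + 0.3408*v^2 + 0.9216*v - 1.1232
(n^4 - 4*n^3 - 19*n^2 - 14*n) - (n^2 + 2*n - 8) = n^4 - 4*n^3 - 20*n^2 - 16*n + 8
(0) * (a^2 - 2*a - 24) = 0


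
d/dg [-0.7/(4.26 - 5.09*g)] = -3.563/(5.09*g - 4.26)^2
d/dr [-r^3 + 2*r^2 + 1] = r*(4 - 3*r)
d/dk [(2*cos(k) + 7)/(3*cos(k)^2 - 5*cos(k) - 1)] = (-6*sin(k)^2 + 42*cos(k) - 27)*sin(k)/(-3*cos(k)^2 + 5*cos(k) + 1)^2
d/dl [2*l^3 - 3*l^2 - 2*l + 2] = 6*l^2 - 6*l - 2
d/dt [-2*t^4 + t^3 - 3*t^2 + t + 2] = -8*t^3 + 3*t^2 - 6*t + 1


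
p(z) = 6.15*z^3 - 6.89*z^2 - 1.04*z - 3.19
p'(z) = 18.45*z^2 - 13.78*z - 1.04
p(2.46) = 44.11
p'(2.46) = 76.71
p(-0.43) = -4.51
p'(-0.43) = 8.30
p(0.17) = -3.54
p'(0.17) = -2.85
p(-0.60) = -6.37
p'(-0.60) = 13.87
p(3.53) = 177.80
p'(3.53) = 180.22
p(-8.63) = -4460.18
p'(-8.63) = 1491.98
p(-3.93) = -478.81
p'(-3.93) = 338.07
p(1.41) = -1.11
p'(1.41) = 16.21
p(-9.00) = -5035.27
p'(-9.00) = 1617.43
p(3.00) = 97.73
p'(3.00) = 123.67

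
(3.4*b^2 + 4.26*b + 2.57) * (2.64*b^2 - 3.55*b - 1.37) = 8.976*b^4 - 0.823599999999999*b^3 - 12.9962*b^2 - 14.9597*b - 3.5209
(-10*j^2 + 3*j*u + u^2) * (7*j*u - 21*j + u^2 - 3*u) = -70*j^3*u + 210*j^3 + 11*j^2*u^2 - 33*j^2*u + 10*j*u^3 - 30*j*u^2 + u^4 - 3*u^3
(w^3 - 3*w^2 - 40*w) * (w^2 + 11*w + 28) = w^5 + 8*w^4 - 45*w^3 - 524*w^2 - 1120*w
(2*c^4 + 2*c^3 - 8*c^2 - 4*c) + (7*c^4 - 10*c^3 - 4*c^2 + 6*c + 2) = 9*c^4 - 8*c^3 - 12*c^2 + 2*c + 2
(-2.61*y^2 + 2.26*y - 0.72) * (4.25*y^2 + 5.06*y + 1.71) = -11.0925*y^4 - 3.6016*y^3 + 3.9125*y^2 + 0.2214*y - 1.2312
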